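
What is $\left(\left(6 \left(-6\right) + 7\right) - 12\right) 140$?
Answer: $-5740$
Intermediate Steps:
$\left(\left(6 \left(-6\right) + 7\right) - 12\right) 140 = \left(\left(-36 + 7\right) - 12\right) 140 = \left(-29 - 12\right) 140 = \left(-41\right) 140 = -5740$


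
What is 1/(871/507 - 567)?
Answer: -39/22046 ≈ -0.0017690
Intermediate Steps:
1/(871/507 - 567) = 1/(871*(1/507) - 567) = 1/(67/39 - 567) = 1/(-22046/39) = -39/22046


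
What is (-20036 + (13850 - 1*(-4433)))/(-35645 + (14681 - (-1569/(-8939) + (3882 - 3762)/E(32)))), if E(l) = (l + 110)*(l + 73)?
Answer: 1112574757/13305317423 ≈ 0.083619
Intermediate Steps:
E(l) = (73 + l)*(110 + l) (E(l) = (110 + l)*(73 + l) = (73 + l)*(110 + l))
(-20036 + (13850 - 1*(-4433)))/(-35645 + (14681 - (-1569/(-8939) + (3882 - 3762)/E(32)))) = (-20036 + (13850 - 1*(-4433)))/(-35645 + (14681 - (-1569/(-8939) + (3882 - 3762)/(8030 + 32² + 183*32)))) = (-20036 + (13850 + 4433))/(-35645 + (14681 - (-1569*(-1/8939) + 120/(8030 + 1024 + 5856)))) = (-20036 + 18283)/(-35645 + (14681 - (1569/8939 + 120/14910))) = -1753/(-35645 + (14681 - (1569/8939 + 120*(1/14910)))) = -1753/(-35645 + (14681 - (1569/8939 + 4/497))) = -1753/(-35645 + (14681 - 1*116507/634669)) = -1753/(-35645 + (14681 - 116507/634669)) = -1753/(-35645 + 9317459082/634669) = -1753/(-13305317423/634669) = -1753*(-634669/13305317423) = 1112574757/13305317423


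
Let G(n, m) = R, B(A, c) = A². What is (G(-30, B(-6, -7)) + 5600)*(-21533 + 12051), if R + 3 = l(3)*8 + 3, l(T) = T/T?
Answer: -53175056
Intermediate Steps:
l(T) = 1
R = 8 (R = -3 + (1*8 + 3) = -3 + (8 + 3) = -3 + 11 = 8)
G(n, m) = 8
(G(-30, B(-6, -7)) + 5600)*(-21533 + 12051) = (8 + 5600)*(-21533 + 12051) = 5608*(-9482) = -53175056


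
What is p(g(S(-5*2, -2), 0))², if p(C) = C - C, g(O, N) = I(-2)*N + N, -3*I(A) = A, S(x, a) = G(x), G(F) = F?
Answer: 0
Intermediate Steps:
S(x, a) = x
I(A) = -A/3
g(O, N) = 5*N/3 (g(O, N) = (-⅓*(-2))*N + N = 2*N/3 + N = 5*N/3)
p(C) = 0
p(g(S(-5*2, -2), 0))² = 0² = 0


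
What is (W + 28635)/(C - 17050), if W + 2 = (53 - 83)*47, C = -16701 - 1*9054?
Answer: -3889/6115 ≈ -0.63598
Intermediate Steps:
C = -25755 (C = -16701 - 9054 = -25755)
W = -1412 (W = -2 + (53 - 83)*47 = -2 - 30*47 = -2 - 1410 = -1412)
(W + 28635)/(C - 17050) = (-1412 + 28635)/(-25755 - 17050) = 27223/(-42805) = 27223*(-1/42805) = -3889/6115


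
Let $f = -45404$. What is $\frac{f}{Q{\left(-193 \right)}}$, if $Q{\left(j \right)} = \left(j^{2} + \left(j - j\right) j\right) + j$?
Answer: $- \frac{11351}{9264} \approx -1.2253$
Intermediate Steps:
$Q{\left(j \right)} = j + j^{2}$ ($Q{\left(j \right)} = \left(j^{2} + 0 j\right) + j = \left(j^{2} + 0\right) + j = j^{2} + j = j + j^{2}$)
$\frac{f}{Q{\left(-193 \right)}} = - \frac{45404}{\left(-193\right) \left(1 - 193\right)} = - \frac{45404}{\left(-193\right) \left(-192\right)} = - \frac{45404}{37056} = \left(-45404\right) \frac{1}{37056} = - \frac{11351}{9264}$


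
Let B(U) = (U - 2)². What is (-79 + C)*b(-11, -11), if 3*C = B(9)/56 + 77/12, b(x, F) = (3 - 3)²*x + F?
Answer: 60643/72 ≈ 842.26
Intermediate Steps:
B(U) = (-2 + U)²
b(x, F) = F (b(x, F) = 0²*x + F = 0*x + F = 0 + F = F)
C = 175/72 (C = ((-2 + 9)²/56 + 77/12)/3 = (7²*(1/56) + 77*(1/12))/3 = (49*(1/56) + 77/12)/3 = (7/8 + 77/12)/3 = (⅓)*(175/24) = 175/72 ≈ 2.4306)
(-79 + C)*b(-11, -11) = (-79 + 175/72)*(-11) = -5513/72*(-11) = 60643/72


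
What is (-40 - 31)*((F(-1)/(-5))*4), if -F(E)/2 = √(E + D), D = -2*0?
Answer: -568*I/5 ≈ -113.6*I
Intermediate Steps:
D = 0 (D = -1*0 = 0)
F(E) = -2*√E (F(E) = -2*√(E + 0) = -2*√E)
(-40 - 31)*((F(-1)/(-5))*4) = (-40 - 31)*((-2*I/(-5))*4) = -71*-2*I*(-⅕)*4 = -71*2*I/5*4 = -568*I/5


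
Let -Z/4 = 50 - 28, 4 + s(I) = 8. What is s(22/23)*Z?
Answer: -352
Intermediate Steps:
s(I) = 4 (s(I) = -4 + 8 = 4)
Z = -88 (Z = -4*(50 - 28) = -4*22 = -88)
s(22/23)*Z = 4*(-88) = -352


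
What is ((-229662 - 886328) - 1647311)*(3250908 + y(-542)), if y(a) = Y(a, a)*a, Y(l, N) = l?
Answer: -9794995682272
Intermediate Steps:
y(a) = a**2 (y(a) = a*a = a**2)
((-229662 - 886328) - 1647311)*(3250908 + y(-542)) = ((-229662 - 886328) - 1647311)*(3250908 + (-542)**2) = (-1115990 - 1647311)*(3250908 + 293764) = -2763301*3544672 = -9794995682272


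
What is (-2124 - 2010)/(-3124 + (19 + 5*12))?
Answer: 1378/1015 ≈ 1.3576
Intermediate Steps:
(-2124 - 2010)/(-3124 + (19 + 5*12)) = -4134/(-3124 + (19 + 60)) = -4134/(-3124 + 79) = -4134/(-3045) = -4134*(-1/3045) = 1378/1015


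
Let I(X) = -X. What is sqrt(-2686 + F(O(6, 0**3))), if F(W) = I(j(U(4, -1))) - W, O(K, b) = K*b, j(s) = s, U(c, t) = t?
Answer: I*sqrt(2685) ≈ 51.817*I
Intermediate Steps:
F(W) = 1 - W (F(W) = -1*(-1) - W = 1 - W)
sqrt(-2686 + F(O(6, 0**3))) = sqrt(-2686 + (1 - 6*0**3)) = sqrt(-2686 + (1 - 6*0)) = sqrt(-2686 + (1 - 1*0)) = sqrt(-2686 + (1 + 0)) = sqrt(-2686 + 1) = sqrt(-2685) = I*sqrt(2685)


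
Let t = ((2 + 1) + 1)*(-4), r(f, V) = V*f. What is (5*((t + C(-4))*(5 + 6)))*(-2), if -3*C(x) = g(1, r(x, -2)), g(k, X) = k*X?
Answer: 6160/3 ≈ 2053.3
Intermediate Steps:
g(k, X) = X*k
C(x) = 2*x/3 (C(x) = -(-2*x)/3 = -(-2)*x/3 = 2*x/3)
t = -16 (t = (3 + 1)*(-4) = 4*(-4) = -16)
(5*((t + C(-4))*(5 + 6)))*(-2) = (5*((-16 + (⅔)*(-4))*(5 + 6)))*(-2) = (5*((-16 - 8/3)*11))*(-2) = (5*(-56/3*11))*(-2) = (5*(-616/3))*(-2) = -3080/3*(-2) = 6160/3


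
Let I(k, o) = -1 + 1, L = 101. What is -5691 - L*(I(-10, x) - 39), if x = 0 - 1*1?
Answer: -1752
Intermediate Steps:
x = -1 (x = 0 - 1 = -1)
I(k, o) = 0
-5691 - L*(I(-10, x) - 39) = -5691 - 101*(0 - 39) = -5691 - 101*(-39) = -5691 - 1*(-3939) = -5691 + 3939 = -1752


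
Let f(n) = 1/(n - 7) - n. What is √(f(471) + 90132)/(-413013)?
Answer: -√1206478445/47909508 ≈ -0.00072500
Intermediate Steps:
f(n) = 1/(-7 + n) - n
√(f(471) + 90132)/(-413013) = √((1 - 1*471² + 7*471)/(-7 + 471) + 90132)/(-413013) = √((1 - 1*221841 + 3297)/464 + 90132)*(-1/413013) = √((1 - 221841 + 3297)/464 + 90132)*(-1/413013) = √((1/464)*(-218543) + 90132)*(-1/413013) = √(-218543/464 + 90132)*(-1/413013) = √(41602705/464)*(-1/413013) = (√1206478445/116)*(-1/413013) = -√1206478445/47909508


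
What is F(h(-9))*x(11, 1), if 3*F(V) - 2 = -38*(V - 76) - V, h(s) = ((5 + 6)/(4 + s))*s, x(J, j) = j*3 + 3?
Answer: 21178/5 ≈ 4235.6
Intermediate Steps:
x(J, j) = 3 + 3*j (x(J, j) = 3*j + 3 = 3 + 3*j)
h(s) = 11*s/(4 + s) (h(s) = (11/(4 + s))*s = 11*s/(4 + s))
F(V) = 2890/3 - 13*V (F(V) = 2/3 + (-38*(V - 76) - V)/3 = 2/3 + (-38*(-76 + V) - V)/3 = 2/3 + ((2888 - 38*V) - V)/3 = 2/3 + (2888 - 39*V)/3 = 2/3 + (2888/3 - 13*V) = 2890/3 - 13*V)
F(h(-9))*x(11, 1) = (2890/3 - 143*(-9)/(4 - 9))*(3 + 3*1) = (2890/3 - 143*(-9)/(-5))*(3 + 3) = (2890/3 - 143*(-9)*(-1)/5)*6 = (2890/3 - 13*99/5)*6 = (2890/3 - 1287/5)*6 = (10589/15)*6 = 21178/5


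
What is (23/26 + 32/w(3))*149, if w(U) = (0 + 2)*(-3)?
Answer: -51703/78 ≈ -662.86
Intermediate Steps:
w(U) = -6 (w(U) = 2*(-3) = -6)
(23/26 + 32/w(3))*149 = (23/26 + 32/(-6))*149 = (23*(1/26) + 32*(-⅙))*149 = (23/26 - 16/3)*149 = -347/78*149 = -51703/78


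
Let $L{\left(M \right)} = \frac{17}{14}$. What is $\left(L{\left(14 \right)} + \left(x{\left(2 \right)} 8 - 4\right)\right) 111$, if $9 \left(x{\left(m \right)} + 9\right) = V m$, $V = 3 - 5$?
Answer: $- \frac{365227}{42} \approx -8695.9$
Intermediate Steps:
$L{\left(M \right)} = \frac{17}{14}$ ($L{\left(M \right)} = 17 \cdot \frac{1}{14} = \frac{17}{14}$)
$V = -2$ ($V = 3 - 5 = -2$)
$x{\left(m \right)} = -9 - \frac{2 m}{9}$ ($x{\left(m \right)} = -9 + \frac{\left(-2\right) m}{9} = -9 - \frac{2 m}{9}$)
$\left(L{\left(14 \right)} + \left(x{\left(2 \right)} 8 - 4\right)\right) 111 = \left(\frac{17}{14} + \left(\left(-9 - \frac{4}{9}\right) 8 - 4\right)\right) 111 = \left(\frac{17}{14} - \frac{716}{9}\right) 111 = \left(- \frac{9871}{126}\right) 111 = - \frac{365227}{42}$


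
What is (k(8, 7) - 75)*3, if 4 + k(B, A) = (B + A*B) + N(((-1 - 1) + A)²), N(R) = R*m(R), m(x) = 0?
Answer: -45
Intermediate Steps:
N(R) = 0 (N(R) = R*0 = 0)
k(B, A) = -4 + B + A*B (k(B, A) = -4 + ((B + A*B) + 0) = -4 + (B + A*B) = -4 + B + A*B)
(k(8, 7) - 75)*3 = ((-4 + 8 + 7*8) - 75)*3 = ((-4 + 8 + 56) - 75)*3 = (60 - 75)*3 = -15*3 = -45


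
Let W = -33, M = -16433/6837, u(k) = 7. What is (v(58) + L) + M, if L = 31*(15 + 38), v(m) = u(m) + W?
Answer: 11038996/6837 ≈ 1614.6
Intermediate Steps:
M = -16433/6837 (M = -16433*1/6837 = -16433/6837 ≈ -2.4035)
v(m) = -26 (v(m) = 7 - 33 = -26)
L = 1643 (L = 31*53 = 1643)
(v(58) + L) + M = (-26 + 1643) - 16433/6837 = 1617 - 16433/6837 = 11038996/6837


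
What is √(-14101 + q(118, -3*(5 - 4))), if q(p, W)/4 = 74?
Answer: I*√13805 ≈ 117.49*I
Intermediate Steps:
q(p, W) = 296 (q(p, W) = 4*74 = 296)
√(-14101 + q(118, -3*(5 - 4))) = √(-14101 + 296) = √(-13805) = I*√13805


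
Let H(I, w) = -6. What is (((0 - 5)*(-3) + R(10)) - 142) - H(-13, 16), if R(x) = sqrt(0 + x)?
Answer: -121 + sqrt(10) ≈ -117.84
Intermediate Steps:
R(x) = sqrt(x)
(((0 - 5)*(-3) + R(10)) - 142) - H(-13, 16) = (((0 - 5)*(-3) + sqrt(10)) - 142) - 1*(-6) = ((-5*(-3) + sqrt(10)) - 142) + 6 = ((15 + sqrt(10)) - 142) + 6 = (-127 + sqrt(10)) + 6 = -121 + sqrt(10)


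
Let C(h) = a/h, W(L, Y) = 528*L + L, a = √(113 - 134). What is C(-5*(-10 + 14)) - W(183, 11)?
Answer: -96807 - I*√21/20 ≈ -96807.0 - 0.22913*I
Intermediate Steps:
a = I*√21 (a = √(-21) = I*√21 ≈ 4.5826*I)
W(L, Y) = 529*L
C(h) = I*√21/h (C(h) = (I*√21)/h = I*√21/h)
C(-5*(-10 + 14)) - W(183, 11) = I*√21/((-5*(-10 + 14))) - 529*183 = I*√21/((-5*4)) - 1*96807 = I*√21/(-20) - 96807 = I*√21*(-1/20) - 96807 = -I*√21/20 - 96807 = -96807 - I*√21/20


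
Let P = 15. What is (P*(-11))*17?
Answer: -2805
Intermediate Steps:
(P*(-11))*17 = (15*(-11))*17 = -165*17 = -2805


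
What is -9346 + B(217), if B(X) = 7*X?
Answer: -7827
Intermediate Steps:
-9346 + B(217) = -9346 + 7*217 = -9346 + 1519 = -7827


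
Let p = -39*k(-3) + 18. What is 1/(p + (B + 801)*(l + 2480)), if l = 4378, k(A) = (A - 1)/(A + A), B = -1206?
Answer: -1/2777498 ≈ -3.6004e-7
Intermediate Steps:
k(A) = (-1 + A)/(2*A) (k(A) = (-1 + A)/((2*A)) = (-1 + A)*(1/(2*A)) = (-1 + A)/(2*A))
p = -8 (p = -39*(-1 - 3)/(2*(-3)) + 18 = -39*(-1)*(-4)/(2*3) + 18 = -39*2/3 + 18 = -26 + 18 = -8)
1/(p + (B + 801)*(l + 2480)) = 1/(-8 + (-1206 + 801)*(4378 + 2480)) = 1/(-8 - 405*6858) = 1/(-8 - 2777490) = 1/(-2777498) = -1/2777498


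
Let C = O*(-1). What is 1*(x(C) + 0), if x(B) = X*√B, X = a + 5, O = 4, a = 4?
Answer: 18*I ≈ 18.0*I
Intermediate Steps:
X = 9 (X = 4 + 5 = 9)
C = -4 (C = 4*(-1) = -4)
x(B) = 9*√B
1*(x(C) + 0) = 1*(9*√(-4) + 0) = 1*(9*(2*I) + 0) = 1*(18*I + 0) = 1*(18*I) = 18*I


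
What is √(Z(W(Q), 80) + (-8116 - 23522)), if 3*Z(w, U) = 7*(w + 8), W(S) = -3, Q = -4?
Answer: I*√284637/3 ≈ 177.84*I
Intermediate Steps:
Z(w, U) = 56/3 + 7*w/3 (Z(w, U) = (7*(w + 8))/3 = (7*(8 + w))/3 = (56 + 7*w)/3 = 56/3 + 7*w/3)
√(Z(W(Q), 80) + (-8116 - 23522)) = √((56/3 + (7/3)*(-3)) + (-8116 - 23522)) = √((56/3 - 7) - 31638) = √(35/3 - 31638) = √(-94879/3) = I*√284637/3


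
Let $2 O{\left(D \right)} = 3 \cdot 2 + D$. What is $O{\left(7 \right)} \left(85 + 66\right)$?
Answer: $\frac{1963}{2} \approx 981.5$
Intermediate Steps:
$O{\left(D \right)} = 3 + \frac{D}{2}$ ($O{\left(D \right)} = \frac{3 \cdot 2 + D}{2} = \frac{6 + D}{2} = 3 + \frac{D}{2}$)
$O{\left(7 \right)} \left(85 + 66\right) = \left(3 + \frac{1}{2} \cdot 7\right) \left(85 + 66\right) = \left(3 + \frac{7}{2}\right) 151 = \frac{13}{2} \cdot 151 = \frac{1963}{2}$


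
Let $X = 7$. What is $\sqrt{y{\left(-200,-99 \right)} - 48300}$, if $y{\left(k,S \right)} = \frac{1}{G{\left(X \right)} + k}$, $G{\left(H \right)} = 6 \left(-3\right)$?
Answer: $\frac{i \sqrt{2295409418}}{218} \approx 219.77 i$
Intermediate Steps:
$G{\left(H \right)} = -18$
$y{\left(k,S \right)} = \frac{1}{-18 + k}$
$\sqrt{y{\left(-200,-99 \right)} - 48300} = \sqrt{\frac{1}{-18 - 200} - 48300} = \sqrt{\frac{1}{-218} - 48300} = \sqrt{- \frac{1}{218} - 48300} = \sqrt{- \frac{10529401}{218}} = \frac{i \sqrt{2295409418}}{218}$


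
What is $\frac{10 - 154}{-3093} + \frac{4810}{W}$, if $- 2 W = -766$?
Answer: $\frac{4977494}{394873} \approx 12.605$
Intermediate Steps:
$W = 383$ ($W = \left(- \frac{1}{2}\right) \left(-766\right) = 383$)
$\frac{10 - 154}{-3093} + \frac{4810}{W} = \frac{10 - 154}{-3093} + \frac{4810}{383} = \left(10 - 154\right) \left(- \frac{1}{3093}\right) + 4810 \cdot \frac{1}{383} = \left(-144\right) \left(- \frac{1}{3093}\right) + \frac{4810}{383} = \frac{48}{1031} + \frac{4810}{383} = \frac{4977494}{394873}$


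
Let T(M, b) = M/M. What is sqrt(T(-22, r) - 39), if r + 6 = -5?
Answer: I*sqrt(38) ≈ 6.1644*I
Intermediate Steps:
r = -11 (r = -6 - 5 = -11)
T(M, b) = 1
sqrt(T(-22, r) - 39) = sqrt(1 - 39) = sqrt(-38) = I*sqrt(38)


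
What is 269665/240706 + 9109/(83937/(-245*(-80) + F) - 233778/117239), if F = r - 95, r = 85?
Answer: 1679056226316809445/422116397546546 ≈ 3977.7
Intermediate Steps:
F = -10 (F = 85 - 95 = -10)
269665/240706 + 9109/(83937/(-245*(-80) + F) - 233778/117239) = 269665/240706 + 9109/(83937/(-245*(-80) - 10) - 233778/117239) = 269665*(1/240706) + 9109/(83937/(19600 - 10) - 233778*1/117239) = 269665/240706 + 9109/(83937/19590 - 233778/117239) = 269665/240706 + 9109/(83937*(1/19590) - 233778/117239) = 269665/240706 + 9109/(27979/6530 - 233778/117239) = 269665/240706 + 9109/(1753659641/765570670) = 269665/240706 + 9109*(765570670/1753659641) = 269665/240706 + 6973583233030/1753659641 = 1679056226316809445/422116397546546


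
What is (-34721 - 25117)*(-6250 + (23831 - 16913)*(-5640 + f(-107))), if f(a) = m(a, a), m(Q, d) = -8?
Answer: 2338416023532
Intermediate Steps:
f(a) = -8
(-34721 - 25117)*(-6250 + (23831 - 16913)*(-5640 + f(-107))) = (-34721 - 25117)*(-6250 + (23831 - 16913)*(-5640 - 8)) = -59838*(-6250 + 6918*(-5648)) = -59838*(-6250 - 39072864) = -59838*(-39079114) = 2338416023532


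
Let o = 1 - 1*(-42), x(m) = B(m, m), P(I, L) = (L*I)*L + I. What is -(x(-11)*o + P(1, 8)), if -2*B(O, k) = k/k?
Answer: -87/2 ≈ -43.500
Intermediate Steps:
P(I, L) = I + I*L² (P(I, L) = (I*L)*L + I = I*L² + I = I + I*L²)
B(O, k) = -½ (B(O, k) = -k/(2*k) = -½*1 = -½)
x(m) = -½
o = 43 (o = 1 + 42 = 43)
-(x(-11)*o + P(1, 8)) = -(-½*43 + 1*(1 + 8²)) = -(-43/2 + 1*(1 + 64)) = -(-43/2 + 1*65) = -(-43/2 + 65) = -1*87/2 = -87/2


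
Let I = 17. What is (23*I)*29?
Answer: 11339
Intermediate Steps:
(23*I)*29 = (23*17)*29 = 391*29 = 11339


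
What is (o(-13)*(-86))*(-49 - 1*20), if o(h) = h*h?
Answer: 1002846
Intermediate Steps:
o(h) = h**2
(o(-13)*(-86))*(-49 - 1*20) = ((-13)**2*(-86))*(-49 - 1*20) = (169*(-86))*(-49 - 20) = -14534*(-69) = 1002846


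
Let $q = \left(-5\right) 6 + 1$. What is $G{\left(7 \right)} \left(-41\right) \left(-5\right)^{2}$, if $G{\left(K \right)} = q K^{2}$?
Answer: $1456525$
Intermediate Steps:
$q = -29$ ($q = -30 + 1 = -29$)
$G{\left(K \right)} = - 29 K^{2}$
$G{\left(7 \right)} \left(-41\right) \left(-5\right)^{2} = - 29 \cdot 7^{2} \left(-41\right) \left(-5\right)^{2} = \left(-29\right) 49 \left(-41\right) 25 = \left(-1421\right) \left(-41\right) 25 = 58261 \cdot 25 = 1456525$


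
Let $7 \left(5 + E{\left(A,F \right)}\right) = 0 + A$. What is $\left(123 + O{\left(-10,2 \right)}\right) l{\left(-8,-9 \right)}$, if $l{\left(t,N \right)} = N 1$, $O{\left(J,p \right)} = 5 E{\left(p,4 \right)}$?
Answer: $- \frac{6264}{7} \approx -894.86$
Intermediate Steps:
$E{\left(A,F \right)} = -5 + \frac{A}{7}$ ($E{\left(A,F \right)} = -5 + \frac{0 + A}{7} = -5 + \frac{A}{7}$)
$O{\left(J,p \right)} = -25 + \frac{5 p}{7}$ ($O{\left(J,p \right)} = 5 \left(-5 + \frac{p}{7}\right) = -25 + \frac{5 p}{7}$)
$l{\left(t,N \right)} = N$
$\left(123 + O{\left(-10,2 \right)}\right) l{\left(-8,-9 \right)} = \left(123 + \left(-25 + \frac{5}{7} \cdot 2\right)\right) \left(-9\right) = \left(123 + \left(-25 + \frac{10}{7}\right)\right) \left(-9\right) = \left(123 - \frac{165}{7}\right) \left(-9\right) = \frac{696}{7} \left(-9\right) = - \frac{6264}{7}$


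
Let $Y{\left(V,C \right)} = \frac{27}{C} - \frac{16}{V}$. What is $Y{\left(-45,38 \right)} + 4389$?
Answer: $\frac{7507013}{1710} \approx 4390.1$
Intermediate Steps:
$Y{\left(V,C \right)} = - \frac{16}{V} + \frac{27}{C}$
$Y{\left(-45,38 \right)} + 4389 = \left(- \frac{16}{-45} + \frac{27}{38}\right) + 4389 = \left(\left(-16\right) \left(- \frac{1}{45}\right) + 27 \cdot \frac{1}{38}\right) + 4389 = \left(\frac{16}{45} + \frac{27}{38}\right) + 4389 = \frac{1823}{1710} + 4389 = \frac{7507013}{1710}$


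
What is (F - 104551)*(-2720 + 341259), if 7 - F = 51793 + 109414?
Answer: -89967077789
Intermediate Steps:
F = -161200 (F = 7 - (51793 + 109414) = 7 - 1*161207 = 7 - 161207 = -161200)
(F - 104551)*(-2720 + 341259) = (-161200 - 104551)*(-2720 + 341259) = -265751*338539 = -89967077789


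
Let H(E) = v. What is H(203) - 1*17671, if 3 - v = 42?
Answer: -17710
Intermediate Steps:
v = -39 (v = 3 - 1*42 = 3 - 42 = -39)
H(E) = -39
H(203) - 1*17671 = -39 - 1*17671 = -39 - 17671 = -17710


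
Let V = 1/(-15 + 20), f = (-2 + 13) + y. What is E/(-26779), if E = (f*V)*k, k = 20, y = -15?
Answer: 16/26779 ≈ 0.00059748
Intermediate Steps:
f = -4 (f = (-2 + 13) - 15 = 11 - 15 = -4)
V = 1/5 ≈ 0.20000
E = -16 (E = -4*1/5*20 = -4/5*20 = -16)
E/(-26779) = -16/(-26779) = -16*(-1/26779) = 16/26779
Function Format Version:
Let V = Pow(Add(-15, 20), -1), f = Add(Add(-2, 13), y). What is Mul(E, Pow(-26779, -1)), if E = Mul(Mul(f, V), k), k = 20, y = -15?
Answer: Rational(16, 26779) ≈ 0.00059748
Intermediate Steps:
f = -4 (f = Add(Add(-2, 13), -15) = Add(11, -15) = -4)
V = Rational(1, 5) (V = Pow(5, -1) = Rational(1, 5) ≈ 0.20000)
E = -16 (E = Mul(Mul(-4, Rational(1, 5)), 20) = Mul(Rational(-4, 5), 20) = -16)
Mul(E, Pow(-26779, -1)) = Mul(-16, Pow(-26779, -1)) = Mul(-16, Rational(-1, 26779)) = Rational(16, 26779)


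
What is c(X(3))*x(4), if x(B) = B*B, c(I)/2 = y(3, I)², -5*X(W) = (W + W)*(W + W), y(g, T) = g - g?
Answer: 0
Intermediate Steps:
y(g, T) = 0
X(W) = -4*W²/5 (X(W) = -(W + W)*(W + W)/5 = -2*W*2*W/5 = -4*W²/5)
c(I) = 0 (c(I) = 2*0² = 2*0 = 0)
x(B) = B²
c(X(3))*x(4) = 0*4² = 0*16 = 0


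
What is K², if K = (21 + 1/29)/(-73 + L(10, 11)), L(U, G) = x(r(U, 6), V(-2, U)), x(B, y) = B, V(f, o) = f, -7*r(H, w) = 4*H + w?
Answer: 18232900/260919409 ≈ 0.069879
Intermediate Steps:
r(H, w) = -4*H/7 - w/7 (r(H, w) = -(4*H + w)/7 = -(w + 4*H)/7 = -4*H/7 - w/7)
L(U, G) = -6/7 - 4*U/7 (L(U, G) = -4*U/7 - ⅐*6 = -4*U/7 - 6/7 = -6/7 - 4*U/7)
K = -4270/16153 (K = (21 + 1/29)/(-73 + (-6/7 - 4/7*10)) = (21 + 1/29)/(-73 + (-6/7 - 40/7)) = 610/(29*(-73 - 46/7)) = 610/(29*(-557/7)) = (610/29)*(-7/557) = -4270/16153 ≈ -0.26435)
K² = (-4270/16153)² = 18232900/260919409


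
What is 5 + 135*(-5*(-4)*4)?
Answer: 10805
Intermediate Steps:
5 + 135*(-5*(-4)*4) = 5 + 135*(20*4) = 5 + 135*80 = 5 + 10800 = 10805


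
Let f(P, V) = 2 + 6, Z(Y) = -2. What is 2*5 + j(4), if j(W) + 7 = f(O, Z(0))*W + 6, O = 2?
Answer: 41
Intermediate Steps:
f(P, V) = 8
j(W) = -1 + 8*W (j(W) = -7 + (8*W + 6) = -7 + (6 + 8*W) = -1 + 8*W)
2*5 + j(4) = 2*5 + (-1 + 8*4) = 10 + (-1 + 32) = 10 + 31 = 41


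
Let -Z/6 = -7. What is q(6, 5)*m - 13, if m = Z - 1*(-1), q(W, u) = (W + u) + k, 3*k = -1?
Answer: 1337/3 ≈ 445.67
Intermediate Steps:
Z = 42 (Z = -6*(-7) = 42)
k = -⅓ (k = (⅓)*(-1) = -⅓ ≈ -0.33333)
q(W, u) = -⅓ + W + u (q(W, u) = (W + u) - ⅓ = -⅓ + W + u)
m = 43 (m = 42 - 1*(-1) = 42 + 1 = 43)
q(6, 5)*m - 13 = (-⅓ + 6 + 5)*43 - 13 = (32/3)*43 - 13 = 1376/3 - 13 = 1337/3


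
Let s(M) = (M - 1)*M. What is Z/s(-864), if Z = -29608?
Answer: -3701/93420 ≈ -0.039617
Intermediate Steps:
s(M) = M*(-1 + M) (s(M) = (-1 + M)*M = M*(-1 + M))
Z/s(-864) = -29608*(-1/(864*(-1 - 864))) = -29608/((-864*(-865))) = -29608/747360 = -29608*1/747360 = -3701/93420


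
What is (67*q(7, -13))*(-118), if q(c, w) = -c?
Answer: 55342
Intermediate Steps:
(67*q(7, -13))*(-118) = (67*(-1*7))*(-118) = (67*(-7))*(-118) = -469*(-118) = 55342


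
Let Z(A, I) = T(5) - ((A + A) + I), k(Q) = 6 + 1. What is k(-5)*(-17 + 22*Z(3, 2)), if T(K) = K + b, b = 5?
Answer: 189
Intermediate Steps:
k(Q) = 7
T(K) = 5 + K (T(K) = K + 5 = 5 + K)
Z(A, I) = 10 - I - 2*A (Z(A, I) = (5 + 5) - ((A + A) + I) = 10 - (2*A + I) = 10 - (I + 2*A) = 10 + (-I - 2*A) = 10 - I - 2*A)
k(-5)*(-17 + 22*Z(3, 2)) = 7*(-17 + 22*(10 - 1*2 - 2*3)) = 7*(-17 + 22*(10 - 2 - 6)) = 7*(-17 + 22*2) = 7*(-17 + 44) = 7*27 = 189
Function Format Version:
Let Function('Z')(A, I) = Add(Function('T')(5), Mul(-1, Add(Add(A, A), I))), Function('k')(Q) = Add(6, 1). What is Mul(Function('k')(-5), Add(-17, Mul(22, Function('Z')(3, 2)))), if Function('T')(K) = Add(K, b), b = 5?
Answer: 189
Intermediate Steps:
Function('k')(Q) = 7
Function('T')(K) = Add(5, K) (Function('T')(K) = Add(K, 5) = Add(5, K))
Function('Z')(A, I) = Add(10, Mul(-1, I), Mul(-2, A)) (Function('Z')(A, I) = Add(Add(5, 5), Mul(-1, Add(Add(A, A), I))) = Add(10, Mul(-1, Add(Mul(2, A), I))) = Add(10, Mul(-1, Add(I, Mul(2, A)))) = Add(10, Add(Mul(-1, I), Mul(-2, A))) = Add(10, Mul(-1, I), Mul(-2, A)))
Mul(Function('k')(-5), Add(-17, Mul(22, Function('Z')(3, 2)))) = Mul(7, Add(-17, Mul(22, Add(10, Mul(-1, 2), Mul(-2, 3))))) = Mul(7, Add(-17, Mul(22, Add(10, -2, -6)))) = Mul(7, Add(-17, Mul(22, 2))) = Mul(7, Add(-17, 44)) = Mul(7, 27) = 189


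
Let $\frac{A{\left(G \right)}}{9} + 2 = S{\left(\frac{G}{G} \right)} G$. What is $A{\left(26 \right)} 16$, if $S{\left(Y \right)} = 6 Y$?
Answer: $22176$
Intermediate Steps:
$A{\left(G \right)} = -18 + 54 G$ ($A{\left(G \right)} = -18 + 9 \cdot 6 \frac{G}{G} G = -18 + 9 \cdot 6 \cdot 1 G = -18 + 9 \cdot 6 G = -18 + 54 G$)
$A{\left(26 \right)} 16 = \left(-18 + 54 \cdot 26\right) 16 = \left(-18 + 1404\right) 16 = 1386 \cdot 16 = 22176$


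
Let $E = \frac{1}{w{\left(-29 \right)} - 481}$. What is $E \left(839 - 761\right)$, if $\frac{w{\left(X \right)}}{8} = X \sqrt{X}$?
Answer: $- \frac{12506}{597419} + \frac{6032 i \sqrt{29}}{597419} \approx -0.020933 + 0.054373 i$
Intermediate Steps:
$w{\left(X \right)} = 8 X^{\frac{3}{2}}$ ($w{\left(X \right)} = 8 X \sqrt{X} = 8 X^{\frac{3}{2}}$)
$E = \frac{1}{-481 - 232 i \sqrt{29}}$ ($E = \frac{1}{8 \left(-29\right)^{\frac{3}{2}} - 481} = \frac{1}{8 \left(- 29 i \sqrt{29}\right) - 481} = \frac{1}{- 232 i \sqrt{29} - 481} = \frac{1}{-481 - 232 i \sqrt{29}} \approx -0.00026838 + 0.00069709 i$)
$E \left(839 - 761\right) = \frac{i}{- 481 i + 232 \sqrt{29}} \left(839 - 761\right) = \frac{i}{- 481 i + 232 \sqrt{29}} \cdot 78 = \frac{78 i}{- 481 i + 232 \sqrt{29}}$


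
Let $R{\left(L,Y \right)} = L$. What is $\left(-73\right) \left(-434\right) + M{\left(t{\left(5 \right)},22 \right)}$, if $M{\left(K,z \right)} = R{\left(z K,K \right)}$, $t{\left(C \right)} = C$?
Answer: $31792$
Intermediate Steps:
$M{\left(K,z \right)} = K z$ ($M{\left(K,z \right)} = z K = K z$)
$\left(-73\right) \left(-434\right) + M{\left(t{\left(5 \right)},22 \right)} = \left(-73\right) \left(-434\right) + 5 \cdot 22 = 31682 + 110 = 31792$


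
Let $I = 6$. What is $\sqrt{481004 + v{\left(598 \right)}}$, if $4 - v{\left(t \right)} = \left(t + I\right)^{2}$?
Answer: $4 \sqrt{7262} \approx 340.87$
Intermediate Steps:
$v{\left(t \right)} = 4 - \left(6 + t\right)^{2}$ ($v{\left(t \right)} = 4 - \left(t + 6\right)^{2} = 4 - \left(6 + t\right)^{2}$)
$\sqrt{481004 + v{\left(598 \right)}} = \sqrt{481004 + \left(4 - \left(6 + 598\right)^{2}\right)} = \sqrt{481004 + \left(4 - 604^{2}\right)} = \sqrt{481004 + \left(4 - 364816\right)} = \sqrt{481004 - 364812} = \sqrt{116192} = 4 \sqrt{7262}$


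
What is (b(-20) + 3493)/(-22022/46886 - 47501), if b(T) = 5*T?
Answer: -3787719/53027474 ≈ -0.071429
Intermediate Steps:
(b(-20) + 3493)/(-22022/46886 - 47501) = (5*(-20) + 3493)/(-22022/46886 - 47501) = (-100 + 3493)/(-22022*1/46886 - 47501) = 3393/(-1573/3349 - 47501) = 3393/(-159082422/3349) = 3393*(-3349/159082422) = -3787719/53027474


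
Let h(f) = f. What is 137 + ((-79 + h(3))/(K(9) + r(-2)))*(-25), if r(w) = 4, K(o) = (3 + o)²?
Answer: 5544/37 ≈ 149.84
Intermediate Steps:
137 + ((-79 + h(3))/(K(9) + r(-2)))*(-25) = 137 + ((-79 + 3)/((3 + 9)² + 4))*(-25) = 137 - 76/(12² + 4)*(-25) = 137 - 76/(144 + 4)*(-25) = 137 - 76/148*(-25) = 137 - 76*1/148*(-25) = 137 - 19/37*(-25) = 137 + 475/37 = 5544/37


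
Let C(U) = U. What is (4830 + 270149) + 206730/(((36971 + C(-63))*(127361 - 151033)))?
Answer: 120122675391787/436843088 ≈ 2.7498e+5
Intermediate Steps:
(4830 + 270149) + 206730/(((36971 + C(-63))*(127361 - 151033))) = (4830 + 270149) + 206730/(((36971 - 63)*(127361 - 151033))) = 274979 + 206730/((36908*(-23672))) = 274979 + 206730/(-873686176) = 274979 + 206730*(-1/873686176) = 274979 - 103365/436843088 = 120122675391787/436843088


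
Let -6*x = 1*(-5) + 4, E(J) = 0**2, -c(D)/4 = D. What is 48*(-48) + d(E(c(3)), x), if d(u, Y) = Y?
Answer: -13823/6 ≈ -2303.8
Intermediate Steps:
c(D) = -4*D
E(J) = 0
x = 1/6 (x = -(1*(-5) + 4)/6 = -(-5 + 4)/6 = -1/6*(-1) = 1/6 ≈ 0.16667)
48*(-48) + d(E(c(3)), x) = 48*(-48) + 1/6 = -2304 + 1/6 = -13823/6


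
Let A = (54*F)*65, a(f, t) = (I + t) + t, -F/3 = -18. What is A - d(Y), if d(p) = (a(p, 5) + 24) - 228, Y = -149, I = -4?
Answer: 189738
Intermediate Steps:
F = 54 (F = -3*(-18) = 54)
a(f, t) = -4 + 2*t (a(f, t) = (-4 + t) + t = -4 + 2*t)
d(p) = -198 (d(p) = ((-4 + 2*5) + 24) - 228 = ((-4 + 10) + 24) - 228 = (6 + 24) - 228 = 30 - 228 = -198)
A = 189540 (A = (54*54)*65 = 2916*65 = 189540)
A - d(Y) = 189540 - 1*(-198) = 189540 + 198 = 189738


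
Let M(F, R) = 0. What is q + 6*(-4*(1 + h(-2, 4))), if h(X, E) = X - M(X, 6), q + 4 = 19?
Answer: 39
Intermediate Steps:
q = 15 (q = -4 + 19 = 15)
h(X, E) = X (h(X, E) = X - 1*0 = X + 0 = X)
q + 6*(-4*(1 + h(-2, 4))) = 15 + 6*(-4*(1 - 2)) = 15 + 6*(-4*(-1)) = 15 + 6*4 = 15 + 24 = 39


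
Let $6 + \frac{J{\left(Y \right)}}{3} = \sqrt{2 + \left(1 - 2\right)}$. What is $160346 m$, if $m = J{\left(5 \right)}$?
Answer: $-2405190$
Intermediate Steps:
$J{\left(Y \right)} = -15$ ($J{\left(Y \right)} = -18 + 3 \sqrt{2 + \left(1 - 2\right)} = -18 + 3 \sqrt{2 - 1} = -18 + 3 \sqrt{1} = -18 + 3 \cdot 1 = -18 + 3 = -15$)
$m = -15$
$160346 m = 160346 \left(-15\right) = -2405190$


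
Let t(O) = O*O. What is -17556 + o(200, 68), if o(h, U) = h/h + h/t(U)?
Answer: -10146765/578 ≈ -17555.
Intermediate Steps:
t(O) = O²
o(h, U) = 1 + h/U² (o(h, U) = h/h + h/(U²) = 1 + h/U²)
-17556 + o(200, 68) = -17556 + (1 + 200/68²) = -17556 + (1 + 200*(1/4624)) = -17556 + (1 + 25/578) = -17556 + 603/578 = -10146765/578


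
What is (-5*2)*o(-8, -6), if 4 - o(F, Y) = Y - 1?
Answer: -110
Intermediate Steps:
o(F, Y) = 5 - Y (o(F, Y) = 4 - (Y - 1) = 4 - (-1 + Y) = 4 + (1 - Y) = 5 - Y)
(-5*2)*o(-8, -6) = (-5*2)*(5 - 1*(-6)) = -10*(5 + 6) = -10*11 = -110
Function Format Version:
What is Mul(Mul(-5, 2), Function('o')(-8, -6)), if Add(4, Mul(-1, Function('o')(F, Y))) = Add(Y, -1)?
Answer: -110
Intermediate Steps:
Function('o')(F, Y) = Add(5, Mul(-1, Y)) (Function('o')(F, Y) = Add(4, Mul(-1, Add(Y, -1))) = Add(4, Mul(-1, Add(-1, Y))) = Add(4, Add(1, Mul(-1, Y))) = Add(5, Mul(-1, Y)))
Mul(Mul(-5, 2), Function('o')(-8, -6)) = Mul(Mul(-5, 2), Add(5, Mul(-1, -6))) = Mul(-10, Add(5, 6)) = Mul(-10, 11) = -110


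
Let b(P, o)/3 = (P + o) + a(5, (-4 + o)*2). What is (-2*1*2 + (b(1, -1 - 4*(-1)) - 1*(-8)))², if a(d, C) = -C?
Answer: 484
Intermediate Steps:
b(P, o) = 24 - 3*o + 3*P (b(P, o) = 3*((P + o) - (-4 + o)*2) = 3*((P + o) - (-8 + 2*o)) = 3*((P + o) + (8 - 2*o)) = 3*(8 + P - o) = 24 - 3*o + 3*P)
(-2*1*2 + (b(1, -1 - 4*(-1)) - 1*(-8)))² = (-2*1*2 + ((24 - 3*(-1 - 4*(-1)) + 3*1) - 1*(-8)))² = (-2*2 + ((24 - 3*(-1 + 4) + 3) + 8))² = (-4 + ((24 - 3*3 + 3) + 8))² = (-4 + ((24 - 9 + 3) + 8))² = (-4 + (18 + 8))² = (-4 + 26)² = 22² = 484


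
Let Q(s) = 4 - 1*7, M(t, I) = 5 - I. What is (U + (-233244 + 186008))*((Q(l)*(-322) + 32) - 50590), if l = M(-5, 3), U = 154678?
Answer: -5328263664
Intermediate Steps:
l = 2 (l = 5 - 1*3 = 5 - 3 = 2)
Q(s) = -3 (Q(s) = 4 - 7 = -3)
(U + (-233244 + 186008))*((Q(l)*(-322) + 32) - 50590) = (154678 + (-233244 + 186008))*((-3*(-322) + 32) - 50590) = (154678 - 47236)*((966 + 32) - 50590) = 107442*(998 - 50590) = 107442*(-49592) = -5328263664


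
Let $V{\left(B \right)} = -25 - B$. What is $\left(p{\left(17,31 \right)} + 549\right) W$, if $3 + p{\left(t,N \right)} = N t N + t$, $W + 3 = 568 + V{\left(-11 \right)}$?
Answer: $9311900$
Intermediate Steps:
$W = 551$ ($W = -3 + \left(568 - 14\right) = -3 + 554 = 551$)
$p{\left(t,N \right)} = -3 + t + t N^{2}$ ($p{\left(t,N \right)} = -3 + \left(N t N + t\right) = -3 + \left(t N^{2} + t\right) = -3 + \left(t + t N^{2}\right) = -3 + t + t N^{2}$)
$\left(p{\left(17,31 \right)} + 549\right) W = \left(\left(-3 + 17 + 17 \cdot 31^{2}\right) + 549\right) 551 = \left(\left(-3 + 17 + 17 \cdot 961\right) + 549\right) 551 = \left(\left(-3 + 17 + 16337\right) + 549\right) 551 = \left(16351 + 549\right) 551 = 16900 \cdot 551 = 9311900$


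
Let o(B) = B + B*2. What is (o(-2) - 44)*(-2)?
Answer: 100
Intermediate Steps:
o(B) = 3*B (o(B) = B + 2*B = 3*B)
(o(-2) - 44)*(-2) = (3*(-2) - 44)*(-2) = (-6 - 44)*(-2) = -50*(-2) = 100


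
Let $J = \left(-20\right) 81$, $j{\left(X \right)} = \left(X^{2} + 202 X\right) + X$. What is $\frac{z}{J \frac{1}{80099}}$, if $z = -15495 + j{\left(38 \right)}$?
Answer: $\frac{507587363}{1620} \approx 3.1333 \cdot 10^{5}$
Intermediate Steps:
$j{\left(X \right)} = X^{2} + 203 X$
$J = -1620$
$z = -6337$ ($z = -15495 + 38 \left(203 + 38\right) = -15495 + 38 \cdot 241 = -15495 + 9158 = -6337$)
$\frac{z}{J \frac{1}{80099}} = - \frac{6337}{\left(-1620\right) \frac{1}{80099}} = - \frac{6337}{- \frac{1620}{80099}} = \left(-6337\right) \left(- \frac{80099}{1620}\right) = \frac{507587363}{1620}$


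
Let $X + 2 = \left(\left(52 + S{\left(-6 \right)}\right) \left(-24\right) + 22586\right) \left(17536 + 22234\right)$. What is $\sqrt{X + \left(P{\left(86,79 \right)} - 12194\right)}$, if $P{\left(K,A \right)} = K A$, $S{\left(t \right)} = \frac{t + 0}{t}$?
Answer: $\sqrt{847652378} \approx 29114.0$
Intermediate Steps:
$S{\left(t \right)} = 1$ ($S{\left(t \right)} = \frac{t}{t} = 1$)
$P{\left(K,A \right)} = A K$
$X = 847657778$ ($X = -2 + \left(\left(52 + 1\right) \left(-24\right) + 22586\right) \left(17536 + 22234\right) = -2 + \left(53 \left(-24\right) + 22586\right) 39770 = -2 + \left(-1272 + 22586\right) 39770 = -2 + 21314 \cdot 39770 = -2 + 847657780 = 847657778$)
$\sqrt{X + \left(P{\left(86,79 \right)} - 12194\right)} = \sqrt{847657778 + \left(79 \cdot 86 - 12194\right)} = \sqrt{847657778 + \left(6794 - 12194\right)} = \sqrt{847657778 - 5400} = \sqrt{847652378}$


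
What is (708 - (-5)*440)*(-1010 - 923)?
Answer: -5621164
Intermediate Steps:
(708 - (-5)*440)*(-1010 - 923) = (708 - 5*(-440))*(-1933) = (708 + 2200)*(-1933) = 2908*(-1933) = -5621164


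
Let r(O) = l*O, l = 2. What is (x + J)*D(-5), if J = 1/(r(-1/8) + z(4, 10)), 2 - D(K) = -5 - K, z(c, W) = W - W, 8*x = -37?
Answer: -69/4 ≈ -17.250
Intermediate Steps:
x = -37/8 (x = (⅛)*(-37) = -37/8 ≈ -4.6250)
r(O) = 2*O
z(c, W) = 0
D(K) = 7 + K (D(K) = 2 - (-5 - K) = 2 + (5 + K) = 7 + K)
J = -4 (J = 1/(2*(-1/8) + 0) = 1/(2*(-1*⅛) + 0) = 1/(2*(-⅛) + 0) = 1/(-¼ + 0) = 1/(-¼) = -4)
(x + J)*D(-5) = (-37/8 - 4)*(7 - 5) = -69/8*2 = -69/4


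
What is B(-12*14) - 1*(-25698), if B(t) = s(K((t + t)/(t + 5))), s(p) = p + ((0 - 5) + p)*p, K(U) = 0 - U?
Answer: 683102130/26569 ≈ 25711.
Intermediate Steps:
K(U) = -U
s(p) = p + p*(-5 + p) (s(p) = p + (-5 + p)*p = p + p*(-5 + p))
B(t) = -2*t*(-4 - 2*t/(5 + t))/(5 + t) (B(t) = (-(t + t)/(t + 5))*(-4 - (t + t)/(t + 5)) = (-2*t/(5 + t))*(-4 - 2*t/(5 + t)) = -2*t*(-4 - 2*t/(5 + t))/(5 + t))
B(-12*14) - 1*(-25698) = 4*(-12*14)*(10 + 3*(-12*14))/(5 - 12*14)² - 1*(-25698) = 4*(-168)*(10 + 3*(-168))/(5 - 168)² + 25698 = 4*(-168)*(10 - 504)/(-163)² + 25698 = 4*(-168)*(1/26569)*(-494) + 25698 = 331968/26569 + 25698 = 683102130/26569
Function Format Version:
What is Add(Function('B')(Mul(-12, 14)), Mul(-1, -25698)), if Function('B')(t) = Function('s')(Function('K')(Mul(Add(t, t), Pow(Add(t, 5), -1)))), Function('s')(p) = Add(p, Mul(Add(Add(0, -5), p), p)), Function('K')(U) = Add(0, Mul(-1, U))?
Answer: Rational(683102130, 26569) ≈ 25711.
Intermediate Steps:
Function('K')(U) = Mul(-1, U)
Function('s')(p) = Add(p, Mul(p, Add(-5, p))) (Function('s')(p) = Add(p, Mul(Add(-5, p), p)) = Add(p, Mul(p, Add(-5, p))))
Function('B')(t) = Mul(-2, t, Pow(Add(5, t), -1), Add(-4, Mul(-2, t, Pow(Add(5, t), -1)))) (Function('B')(t) = Mul(Mul(-1, Mul(Add(t, t), Pow(Add(t, 5), -1))), Add(-4, Mul(-1, Mul(Add(t, t), Pow(Add(t, 5), -1))))) = Mul(Mul(-1, Mul(Mul(2, t), Pow(Add(5, t), -1))), Add(-4, Mul(-1, Mul(Mul(2, t), Pow(Add(5, t), -1))))) = Mul(Mul(-1, Mul(2, t, Pow(Add(5, t), -1))), Add(-4, Mul(-1, Mul(2, t, Pow(Add(5, t), -1))))) = Mul(Mul(-2, t, Pow(Add(5, t), -1)), Add(-4, Mul(-2, t, Pow(Add(5, t), -1)))) = Mul(-2, t, Pow(Add(5, t), -1), Add(-4, Mul(-2, t, Pow(Add(5, t), -1)))))
Add(Function('B')(Mul(-12, 14)), Mul(-1, -25698)) = Add(Mul(4, Mul(-12, 14), Pow(Add(5, Mul(-12, 14)), -2), Add(10, Mul(3, Mul(-12, 14)))), Mul(-1, -25698)) = Add(Mul(4, -168, Pow(Add(5, -168), -2), Add(10, Mul(3, -168))), 25698) = Add(Mul(4, -168, Pow(-163, -2), Add(10, -504)), 25698) = Add(Mul(4, -168, Rational(1, 26569), -494), 25698) = Add(Rational(331968, 26569), 25698) = Rational(683102130, 26569)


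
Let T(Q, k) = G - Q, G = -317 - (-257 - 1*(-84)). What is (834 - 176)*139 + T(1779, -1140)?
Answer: 89539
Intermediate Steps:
G = -144 (G = -317 - (-257 + 84) = -317 - 1*(-173) = -317 + 173 = -144)
T(Q, k) = -144 - Q
(834 - 176)*139 + T(1779, -1140) = (834 - 176)*139 + (-144 - 1*1779) = 658*139 + (-144 - 1779) = 91462 - 1923 = 89539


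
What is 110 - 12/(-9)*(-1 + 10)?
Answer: 122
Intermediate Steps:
110 - 12/(-9)*(-1 + 10) = 110 - 12*(-1/9)*9 = 110 - (-4)*9/3 = 110 - 1*(-12) = 110 + 12 = 122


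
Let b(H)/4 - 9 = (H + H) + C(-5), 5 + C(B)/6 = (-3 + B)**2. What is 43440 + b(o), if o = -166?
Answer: 43564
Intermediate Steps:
C(B) = -30 + 6*(-3 + B)**2
b(H) = 1452 + 8*H (b(H) = 36 + 4*((H + H) + (-30 + 6*(-3 - 5)**2)) = 36 + 4*(2*H + (-30 + 6*(-8)**2)) = 36 + 4*(2*H + (-30 + 6*64)) = 36 + 4*(2*H + (-30 + 384)) = 36 + 4*(2*H + 354) = 36 + 4*(354 + 2*H) = 36 + (1416 + 8*H) = 1452 + 8*H)
43440 + b(o) = 43440 + (1452 + 8*(-166)) = 43440 + (1452 - 1328) = 43440 + 124 = 43564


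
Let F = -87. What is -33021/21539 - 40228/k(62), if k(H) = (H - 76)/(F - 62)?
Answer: -9221758943/21539 ≈ -4.2814e+5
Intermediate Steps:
k(H) = 76/149 - H/149 (k(H) = (H - 76)/(-87 - 62) = (-76 + H)/(-149) = (-76 + H)*(-1/149) = 76/149 - H/149)
-33021/21539 - 40228/k(62) = -33021/21539 - 40228/(76/149 - 1/149*62) = -33021*1/21539 - 40228/(76/149 - 62/149) = -33021/21539 - 40228/14/149 = -33021/21539 - 40228*149/14 = -33021/21539 - 2996986/7 = -9221758943/21539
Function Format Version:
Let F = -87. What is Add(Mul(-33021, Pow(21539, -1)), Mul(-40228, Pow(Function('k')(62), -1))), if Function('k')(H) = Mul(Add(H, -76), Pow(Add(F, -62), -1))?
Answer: Rational(-9221758943, 21539) ≈ -4.2814e+5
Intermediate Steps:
Function('k')(H) = Add(Rational(76, 149), Mul(Rational(-1, 149), H)) (Function('k')(H) = Mul(Add(H, -76), Pow(Add(-87, -62), -1)) = Mul(Add(-76, H), Pow(-149, -1)) = Mul(Add(-76, H), Rational(-1, 149)) = Add(Rational(76, 149), Mul(Rational(-1, 149), H)))
Add(Mul(-33021, Pow(21539, -1)), Mul(-40228, Pow(Function('k')(62), -1))) = Add(Mul(-33021, Pow(21539, -1)), Mul(-40228, Pow(Add(Rational(76, 149), Mul(Rational(-1, 149), 62)), -1))) = Add(Mul(-33021, Rational(1, 21539)), Mul(-40228, Pow(Add(Rational(76, 149), Rational(-62, 149)), -1))) = Add(Rational(-33021, 21539), Mul(-40228, Pow(Rational(14, 149), -1))) = Add(Rational(-33021, 21539), Mul(-40228, Rational(149, 14))) = Add(Rational(-33021, 21539), Rational(-2996986, 7)) = Rational(-9221758943, 21539)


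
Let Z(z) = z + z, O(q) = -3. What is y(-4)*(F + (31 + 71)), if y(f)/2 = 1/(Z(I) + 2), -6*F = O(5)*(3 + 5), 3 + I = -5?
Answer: -106/7 ≈ -15.143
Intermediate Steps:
I = -8 (I = -3 - 5 = -8)
F = 4 (F = -(-1)*(3 + 5)/2 = -(-1)*8/2 = -⅙*(-24) = 4)
Z(z) = 2*z
y(f) = -⅐ (y(f) = 2/(2*(-8) + 2) = 2/(-16 + 2) = 2/(-14) = 2*(-1/14) = -⅐)
y(-4)*(F + (31 + 71)) = -(4 + (31 + 71))/7 = -(4 + 102)/7 = -⅐*106 = -106/7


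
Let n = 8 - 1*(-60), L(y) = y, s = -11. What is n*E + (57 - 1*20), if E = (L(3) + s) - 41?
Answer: -3295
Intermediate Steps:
n = 68 (n = 8 + 60 = 68)
E = -49 (E = (3 - 11) - 41 = -8 - 41 = -49)
n*E + (57 - 1*20) = 68*(-49) + (57 - 1*20) = -3332 + (57 - 20) = -3332 + 37 = -3295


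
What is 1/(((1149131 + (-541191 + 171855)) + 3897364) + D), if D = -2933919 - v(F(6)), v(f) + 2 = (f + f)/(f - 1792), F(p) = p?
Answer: 893/1556715112 ≈ 5.7364e-7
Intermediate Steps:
v(f) = -2 + 2*f/(-1792 + f) (v(f) = -2 + (f + f)/(f - 1792) = -2 + (2*f)/(-1792 + f) = -2 + 2*f/(-1792 + f))
D = -2619987875/893 (D = -2933919 - 3584/(-1792 + 6) = -2933919 - 3584/(-1786) = -2933919 - 3584*(-1)/1786 = -2933919 - 1*(-1792/893) = -2933919 + 1792/893 = -2619987875/893 ≈ -2.9339e+6)
1/(((1149131 + (-541191 + 171855)) + 3897364) + D) = 1/(((1149131 + (-541191 + 171855)) + 3897364) - 2619987875/893) = 1/(((1149131 - 369336) + 3897364) - 2619987875/893) = 1/((779795 + 3897364) - 2619987875/893) = 1/(4677159 - 2619987875/893) = 1/(1556715112/893) = 893/1556715112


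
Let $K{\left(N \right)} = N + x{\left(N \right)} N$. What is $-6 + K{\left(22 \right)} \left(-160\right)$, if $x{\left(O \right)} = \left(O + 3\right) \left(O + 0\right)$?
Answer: $-1939526$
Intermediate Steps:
$x{\left(O \right)} = O \left(3 + O\right)$ ($x{\left(O \right)} = \left(3 + O\right) O = O \left(3 + O\right)$)
$K{\left(N \right)} = N + N^{2} \left(3 + N\right)$ ($K{\left(N \right)} = N + N \left(3 + N\right) N = N + N^{2} \left(3 + N\right)$)
$-6 + K{\left(22 \right)} \left(-160\right) = -6 + 22 \left(1 + 22 \left(3 + 22\right)\right) \left(-160\right) = -6 + 22 \left(1 + 22 \cdot 25\right) \left(-160\right) = -6 + 22 \left(1 + 550\right) \left(-160\right) = -6 + 22 \cdot 551 \left(-160\right) = -6 + 12122 \left(-160\right) = -6 - 1939520 = -1939526$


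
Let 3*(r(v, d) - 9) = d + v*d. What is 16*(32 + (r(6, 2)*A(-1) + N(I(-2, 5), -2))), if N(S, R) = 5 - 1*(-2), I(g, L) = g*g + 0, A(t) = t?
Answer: 1216/3 ≈ 405.33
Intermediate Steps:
r(v, d) = 9 + d/3 + d*v/3 (r(v, d) = 9 + (d + v*d)/3 = 9 + (d + d*v)/3 = 9 + (d/3 + d*v/3) = 9 + d/3 + d*v/3)
I(g, L) = g**2 (I(g, L) = g**2 + 0 = g**2)
N(S, R) = 7 (N(S, R) = 5 + 2 = 7)
16*(32 + (r(6, 2)*A(-1) + N(I(-2, 5), -2))) = 16*(32 + ((9 + (1/3)*2 + (1/3)*2*6)*(-1) + 7)) = 16*(32 + ((9 + 2/3 + 4)*(-1) + 7)) = 16*(32 + ((41/3)*(-1) + 7)) = 16*(32 + (-41/3 + 7)) = 16*(32 - 20/3) = 16*(76/3) = 1216/3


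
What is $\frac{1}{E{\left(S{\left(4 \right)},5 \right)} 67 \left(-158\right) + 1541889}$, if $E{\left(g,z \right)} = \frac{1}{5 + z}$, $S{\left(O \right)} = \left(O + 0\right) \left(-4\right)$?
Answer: $\frac{5}{7704152} \approx 6.49 \cdot 10^{-7}$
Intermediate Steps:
$S{\left(O \right)} = - 4 O$ ($S{\left(O \right)} = O \left(-4\right) = - 4 O$)
$\frac{1}{E{\left(S{\left(4 \right)},5 \right)} 67 \left(-158\right) + 1541889} = \frac{1}{\frac{1}{5 + 5} \cdot 67 \left(-158\right) + 1541889} = \frac{1}{\frac{1}{10} \cdot 67 \left(-158\right) + 1541889} = \frac{1}{\frac{67}{10} \left(-158\right) + 1541889} = \frac{1}{- \frac{5293}{5} + 1541889} = \frac{1}{\frac{7704152}{5}} = \frac{5}{7704152}$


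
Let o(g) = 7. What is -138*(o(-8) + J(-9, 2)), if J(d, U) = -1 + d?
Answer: 414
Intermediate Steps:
-138*(o(-8) + J(-9, 2)) = -138*(7 + (-1 - 9)) = -138*(7 - 10) = -138*(-3) = 414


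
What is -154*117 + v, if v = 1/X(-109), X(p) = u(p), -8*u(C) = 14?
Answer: -126130/7 ≈ -18019.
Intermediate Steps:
u(C) = -7/4 (u(C) = -⅛*14 = -7/4)
X(p) = -7/4
v = -4/7 (v = 1/(-7/4) = -4/7 ≈ -0.57143)
-154*117 + v = -154*117 - 4/7 = -18018 - 4/7 = -126130/7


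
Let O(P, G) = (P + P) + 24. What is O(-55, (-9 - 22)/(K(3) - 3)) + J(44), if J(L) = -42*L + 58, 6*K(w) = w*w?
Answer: -1876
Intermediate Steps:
K(w) = w²/6 (K(w) = (w*w)/6 = w²/6)
O(P, G) = 24 + 2*P (O(P, G) = 2*P + 24 = 24 + 2*P)
J(L) = 58 - 42*L
O(-55, (-9 - 22)/(K(3) - 3)) + J(44) = (24 + 2*(-55)) + (58 - 42*44) = (24 - 110) + (58 - 1848) = -86 - 1790 = -1876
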